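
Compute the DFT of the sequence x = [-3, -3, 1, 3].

X[k] = Σ(n=0 to 3) x[n] · ω_4^(nk)
where ω_4 = e^(-2πi/4)

Computing each X[k]:
X[0] = -2
X[1] = -4+6i
X[2] = -2
X[3] = -4-6i

X = [-2, -4+6i, -2, -4-6i]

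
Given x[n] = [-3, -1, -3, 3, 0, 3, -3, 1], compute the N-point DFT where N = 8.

X[k] = Σ(n=0 to 7) x[n] · ω_8^(nk)
where ω_8 = e^(-2πi/8)

Computing each X[k]:
X[0] = -3
X[1] = -7.2426+1.4142i
X[2] = 3+2i
X[3] = 1.2426+1.4142i
X[4] = -15
X[5] = 1.2426-1.4142i
X[6] = 3-2i
X[7] = -7.2426-1.4142i

X = [-3, -7.2426+1.4142i, 3+2i, 1.2426+1.4142i, -15, 1.2426-1.4142i, 3-2i, -7.2426-1.4142i]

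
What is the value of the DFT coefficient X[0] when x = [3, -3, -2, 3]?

X[0] = Σ(n=0 to 3) x[n] · ω_4^0 = Σ x[n]
= (3) + (-3) + (-2) + (3)

X[0] = 1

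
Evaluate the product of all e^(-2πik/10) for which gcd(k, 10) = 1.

The primitive 10th roots of unity are ω_10^k for k coprime to 10: k ∈ {1, 3, 7, 9}
Their product equals the constant term of the cyclotomic polynomial Φ_10(x) up to sign.
For n ≥ 3, the product of all primitive nth roots of unity is 1. (For n=1 it is 1; for n=2 it is -1.)

1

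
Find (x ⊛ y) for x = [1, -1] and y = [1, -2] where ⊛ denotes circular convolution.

(x ⊛ y)[n] = Σ(m=0 to 1) x[m] · y[(n-m) mod 2]

Computing each output sample:
(x ⊛ y)[0] = 3
(x ⊛ y)[1] = -3

x ⊛ y = [3, -3]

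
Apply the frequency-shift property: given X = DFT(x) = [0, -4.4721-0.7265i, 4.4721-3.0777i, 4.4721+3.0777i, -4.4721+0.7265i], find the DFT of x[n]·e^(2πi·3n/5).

Modulation property: DFT(ω_5^(-3n)·x[n]) = X[(k-3) mod 5], so circularly shift X by 3 positions.

X[k-3] = [4.4721-3.0777i, 4.4721+3.0777i, -4.4721+0.7265i, 0, -4.4721-0.7265i]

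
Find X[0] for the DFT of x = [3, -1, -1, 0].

X[0] = Σ(n=0 to 3) x[n] · ω_4^0 = Σ x[n]
= (3) + (-1) + (-1) + (0)

X[0] = 1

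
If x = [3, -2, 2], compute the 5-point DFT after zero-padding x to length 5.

Original 3-point DFT: [3, 3.0000+3.4641i, 3.0000-3.4641i]
Zero-padded 5-point DFT provides frequency interpolation.

DFT_5([x, 0, ...]) = [3, 0.7639+0.7265i, 5.2361+3.0777i, 5.2361-3.0777i, 0.7639-0.7265i]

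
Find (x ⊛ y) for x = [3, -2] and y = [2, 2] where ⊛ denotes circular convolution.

(x ⊛ y)[n] = Σ(m=0 to 1) x[m] · y[(n-m) mod 2]

Computing each output sample:
(x ⊛ y)[0] = 2
(x ⊛ y)[1] = 2

x ⊛ y = [2, 2]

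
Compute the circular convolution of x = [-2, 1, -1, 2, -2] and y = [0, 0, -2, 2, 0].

(x ⊛ y)[n] = Σ(m=0 to 4) x[m] · y[(n-m) mod 5]

Computing each output sample:
(x ⊛ y)[0] = -6
(x ⊛ y)[1] = 8
(x ⊛ y)[2] = 0
(x ⊛ y)[3] = -6
(x ⊛ y)[4] = 4

x ⊛ y = [-6, 8, 0, -6, 4]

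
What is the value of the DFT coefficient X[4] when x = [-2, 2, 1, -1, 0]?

X[4] = Σ(n=0 to 4) x[n] · ω_5^(4n) where ω_5 = e^(-2πi/5)
= (-2)·ω_5^0 + (2)·ω_5^4 + (1)·ω_5^8 + (-1)·ω_5^12 + (0)·ω_5^16

X[4] = -1.3820+3.0777i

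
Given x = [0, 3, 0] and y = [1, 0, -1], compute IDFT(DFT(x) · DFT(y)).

(x ⊛ y)[n] = Σ(m=0 to 2) x[m] · y[(n-m) mod 3]

Computing each output sample:
(x ⊛ y)[0] = -3
(x ⊛ y)[1] = 3
(x ⊛ y)[2] = 0

x ⊛ y = [-3, 3, 0]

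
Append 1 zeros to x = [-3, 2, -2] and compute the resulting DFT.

Original 3-point DFT: [-3, -3.0000-3.4641i, -3.0000+3.4641i]
Zero-padded 4-point DFT provides frequency interpolation.

DFT_4([x, 0, ...]) = [-3, -1-2i, -7, -1+2i]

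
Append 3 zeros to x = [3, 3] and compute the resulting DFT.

Original 2-point DFT: [6, 0]
Zero-padded 5-point DFT provides frequency interpolation.

DFT_5([x, 0, ...]) = [6, 3.9271-2.8532i, 0.5729-1.7634i, 0.5729+1.7634i, 3.9271+2.8532i]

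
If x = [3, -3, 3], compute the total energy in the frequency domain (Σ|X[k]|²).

Parseval: Σ|x[n]|² = (1/N)Σ|X[k]|², so Σ|X[k]|² = N·Σ|x[n]|² = 3·27.0000

Σ|X[k]|² = N·Σ|x[n]|² = 3·27.0000 = 81.0000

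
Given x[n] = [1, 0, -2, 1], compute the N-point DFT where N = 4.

X[k] = Σ(n=0 to 3) x[n] · ω_4^(nk)
where ω_4 = e^(-2πi/4)

Computing each X[k]:
X[0] = 0
X[1] = 3+1i
X[2] = -2
X[3] = 3-1i

X = [0, 3+1i, -2, 3-1i]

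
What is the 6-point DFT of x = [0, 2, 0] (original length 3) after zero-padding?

Original 3-point DFT: [2, -1.0000-1.7321i, -1.0000+1.7321i]
Zero-padded 6-point DFT provides frequency interpolation.

DFT_6([x, 0, ...]) = [2, 1.0000-1.7321i, -1.0000-1.7321i, -2, -1.0000+1.7321i, 1.0000+1.7321i]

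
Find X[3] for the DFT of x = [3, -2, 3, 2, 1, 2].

X[3] = Σ(n=0 to 5) x[n] · ω_6^(3n) where ω_6 = e^(-2πi/6)
= (3)·ω_6^0 + (-2)·ω_6^3 + (3)·ω_6^6 + (2)·ω_6^9 + (1)·ω_6^12 + (2)·ω_6^15

X[3] = 5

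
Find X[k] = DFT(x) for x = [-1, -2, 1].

X[k] = Σ(n=0 to 2) x[n] · ω_3^(nk)
where ω_3 = e^(-2πi/3)

Computing each X[k]:
X[0] = -2
X[1] = -0.5000+2.5981i
X[2] = -0.5000-2.5981i

X = [-2, -0.5000+2.5981i, -0.5000-2.5981i]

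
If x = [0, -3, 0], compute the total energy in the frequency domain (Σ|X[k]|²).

Parseval: Σ|x[n]|² = (1/N)Σ|X[k]|², so Σ|X[k]|² = N·Σ|x[n]|² = 3·9.0000

Σ|X[k]|² = N·Σ|x[n]|² = 3·9.0000 = 27.0000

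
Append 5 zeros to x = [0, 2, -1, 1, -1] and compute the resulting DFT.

Original 5-point DFT: [1, 0.3090-1.6776i, -0.8090-3.6655i, -0.8090+3.6655i, 0.3090+1.6776i]
Zero-padded 10-point DFT provides frequency interpolation.

DFT_10([x, 0, ...]) = [1, 1.8090-0.5878i, 0.3090-1.6776i, 0.6910-0.9511i, -0.8090-3.6655i, -5, -0.8090+3.6655i, 0.6910+0.9511i, 0.3090+1.6776i, 1.8090+0.5878i]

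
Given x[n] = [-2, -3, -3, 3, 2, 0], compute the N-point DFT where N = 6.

X[k] = Σ(n=0 to 5) x[n] · ω_6^(nk)
where ω_6 = e^(-2πi/6)

Computing each X[k]:
X[0] = -3
X[1] = -6.0000+6.9282i
X[2] = 3.0000-1.7321i
X[3] = -3
X[4] = 3.0000+1.7321i
X[5] = -6.0000-6.9282i

X = [-3, -6.0000+6.9282i, 3.0000-1.7321i, -3, 3.0000+1.7321i, -6.0000-6.9282i]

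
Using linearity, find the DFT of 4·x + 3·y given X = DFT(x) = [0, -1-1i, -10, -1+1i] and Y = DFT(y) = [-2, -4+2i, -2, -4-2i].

By linearity: DFT(4x + 3y) = 4·DFT(x) + 3·DFT(y)
= 4·[0, -1-1i, -10, -1+1i] + 3·[-2, -4+2i, -2, -4-2i]

Computing element-wise:
Z[0] = 4·(0) + 3·(-2) = -6
Z[1] = 4·(-1-1i) + 3·(-4+2i) = -16+2i
Z[2] = 4·(-10) + 3·(-2) = -46
Z[3] = 4·(-1+1i) + 3·(-4-2i) = -16-2i

DFT(4x + 3y) = 4·X + 3·Y = [-6, -16+2i, -46, -16-2i]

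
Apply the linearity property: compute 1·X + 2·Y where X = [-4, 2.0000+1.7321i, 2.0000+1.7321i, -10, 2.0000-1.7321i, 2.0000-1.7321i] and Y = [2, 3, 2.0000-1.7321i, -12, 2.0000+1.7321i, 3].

By linearity: DFT(1x + 2y) = 1·DFT(x) + 2·DFT(y)
= 1·[-4, 2.0000+1.7321i, 2.0000+1.7321i, -10, 2.0000-1.7321i, 2.0000-1.7321i] + 2·[2, 3, 2.0000-1.7321i, -12, 2.0000+1.7321i, 3]

Computing element-wise:
Z[0] = 1·(-4) + 2·(2) = 0
Z[1] = 1·(2.0000+1.7321i) + 2·(3) = 8.0000+1.7321i
Z[2] = 1·(2.0000+1.7321i) + 2·(2.0000-1.7321i) = 6.0000-1.7321i
Z[3] = 1·(-10) + 2·(-12) = -34
Z[4] = 1·(2.0000-1.7321i) + 2·(2.0000+1.7321i) = 6.0000+1.7321i
Z[5] = 1·(2.0000-1.7321i) + 2·(3) = 8.0000-1.7321i

DFT(1x + 2y) = 1·X + 2·Y = [0, 8.0000+1.7321i, 6.0000-1.7321i, -34, 6.0000+1.7321i, 8.0000-1.7321i]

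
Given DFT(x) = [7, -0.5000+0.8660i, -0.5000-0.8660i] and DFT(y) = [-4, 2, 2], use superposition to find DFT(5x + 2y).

By linearity: DFT(5x + 2y) = 5·DFT(x) + 2·DFT(y)
= 5·[7, -0.5000+0.8660i, -0.5000-0.8660i] + 2·[-4, 2, 2]

Computing element-wise:
Z[0] = 5·(7) + 2·(-4) = 27
Z[1] = 5·(-0.5000+0.8660i) + 2·(2) = 1.5000+4.3300i
Z[2] = 5·(-0.5000-0.8660i) + 2·(2) = 1.5000-4.3300i

DFT(5x + 2y) = 5·X + 2·Y = [27, 1.5000+4.3300i, 1.5000-4.3300i]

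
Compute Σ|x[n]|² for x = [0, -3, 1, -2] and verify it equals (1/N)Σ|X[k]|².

Time domain:
Σ|x[n]|² = |0|² + |-3|² + |1|² + |-2|² = 14.0000

Frequency domain:
(1/4)Σ|X[k]|² = (1/4)(|-4|² + |-1+1i|² + |6|² + |-1-1i|²) = (1/4)·56.0000 = 14.0000

Both sides agree, confirming Parseval's theorem.

Σ|x[n]|² = (1/N)Σ|X[k]|² = 14.0000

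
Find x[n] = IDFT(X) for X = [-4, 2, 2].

x[n] = (1/3) Σ(k=0 to 2) X[k] · e^(2πikn/3)

Computing each x[n]:
x[0] = 0
x[1] = -2
x[2] = -2

x = [0, -2, -2]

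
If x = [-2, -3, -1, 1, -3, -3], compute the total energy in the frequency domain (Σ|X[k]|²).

Parseval: Σ|x[n]|² = (1/N)Σ|X[k]|², so Σ|X[k]|² = N·Σ|x[n]|² = 6·33.0000

Σ|X[k]|² = N·Σ|x[n]|² = 6·33.0000 = 198.0000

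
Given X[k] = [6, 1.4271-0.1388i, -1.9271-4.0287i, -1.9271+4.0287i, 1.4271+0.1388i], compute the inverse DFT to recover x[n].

x[n] = (1/5) Σ(k=0 to 4) X[k] · e^(2πikn/5)

Computing each x[n]:
x[0] = 1
x[1] = 3
x[2] = -1
x[3] = 2
x[4] = 1

x = [1, 3, -1, 2, 1]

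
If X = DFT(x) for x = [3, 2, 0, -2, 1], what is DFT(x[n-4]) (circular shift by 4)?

Time shift by 4: X_shifted[k] = ω_5^(4k) · X[k]
Shifted x = [2, 0, -2, 1, 3]

DFT(x[n-4]) = [4, 3.7361+4.6165i, -0.7361-1.0898i, -0.7361+1.0898i, 3.7361-4.6165i]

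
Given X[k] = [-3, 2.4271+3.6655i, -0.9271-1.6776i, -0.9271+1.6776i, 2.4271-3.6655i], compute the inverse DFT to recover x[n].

x[n] = (1/5) Σ(k=0 to 4) X[k] · e^(2πikn/5)

Computing each x[n]:
x[0] = 0
x[1] = -1
x[2] = -3
x[3] = 0
x[4] = 1

x = [0, -1, -3, 0, 1]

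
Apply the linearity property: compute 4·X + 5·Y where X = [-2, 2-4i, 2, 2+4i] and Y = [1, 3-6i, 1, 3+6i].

By linearity: DFT(4x + 5y) = 4·DFT(x) + 5·DFT(y)
= 4·[-2, 2-4i, 2, 2+4i] + 5·[1, 3-6i, 1, 3+6i]

Computing element-wise:
Z[0] = 4·(-2) + 5·(1) = -3
Z[1] = 4·(2-4i) + 5·(3-6i) = 23-46i
Z[2] = 4·(2) + 5·(1) = 13
Z[3] = 4·(2+4i) + 5·(3+6i) = 23+46i

DFT(4x + 5y) = 4·X + 5·Y = [-3, 23-46i, 13, 23+46i]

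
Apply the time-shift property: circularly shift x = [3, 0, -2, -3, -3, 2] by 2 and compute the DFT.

Time shift by 2: X_shifted[k] = ω_6^(2k) · X[k]
Shifted x = [-3, 2, 3, 0, -2, -3]

DFT(x[n-2]) = [-3, -4.0000-8.6603i, -3, -1, -3, -4.0000+8.6603i]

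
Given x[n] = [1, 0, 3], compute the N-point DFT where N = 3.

X[k] = Σ(n=0 to 2) x[n] · ω_3^(nk)
where ω_3 = e^(-2πi/3)

Computing each X[k]:
X[0] = 4
X[1] = -0.5000+2.5981i
X[2] = -0.5000-2.5981i

X = [4, -0.5000+2.5981i, -0.5000-2.5981i]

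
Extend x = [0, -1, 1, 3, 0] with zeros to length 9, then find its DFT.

Original 5-point DFT: [3, -3.5451+2.1266i, 2.0451-1.3143i, 2.0451+1.3143i, -3.5451-2.1266i]
Zero-padded 9-point DFT provides frequency interpolation.

DFT_9([x, 0, ...]) = [3, -2.0924-2.9401i, -2.6133+3.2409i, 3.0000+1.7321i, 0.2057-1.6133i, 0.2057+1.6133i, 3.0000-1.7321i, -2.6133-3.2409i, -2.0924+2.9401i]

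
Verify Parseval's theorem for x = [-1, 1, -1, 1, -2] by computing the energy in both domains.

Time domain:
Σ|x[n]|² = |-1|² + |1|² + |-1|² + |1|² + |-2|² = 8.0000

Frequency domain:
(1/5)Σ|X[k]|² = (1/5)(|-2|² + |-1.3090-1.6776i|² + |-0.1910-3.6655i|² + |-0.1910+3.6655i|² + |-1.3090+1.6776i|²) = (1/5)·40.0000 = 8.0000

Both sides agree, confirming Parseval's theorem.

Σ|x[n]|² = (1/N)Σ|X[k]|² = 8.0000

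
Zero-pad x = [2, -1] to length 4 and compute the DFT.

Original 2-point DFT: [1, 3]
Zero-padded 4-point DFT provides frequency interpolation.

DFT_4([x, 0, ...]) = [1, 2+1i, 3, 2-1i]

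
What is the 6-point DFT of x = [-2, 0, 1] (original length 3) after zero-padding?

Original 3-point DFT: [-1, -2.5000+0.8660i, -2.5000-0.8660i]
Zero-padded 6-point DFT provides frequency interpolation.

DFT_6([x, 0, ...]) = [-1, -2.5000-0.8660i, -2.5000+0.8660i, -1, -2.5000-0.8660i, -2.5000+0.8660i]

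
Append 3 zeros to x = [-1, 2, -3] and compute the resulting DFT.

Original 3-point DFT: [-2, -0.5000-4.3301i, -0.5000+4.3301i]
Zero-padded 6-point DFT provides frequency interpolation.

DFT_6([x, 0, ...]) = [-2, 1.5000+0.8660i, -0.5000-4.3301i, -6, -0.5000+4.3301i, 1.5000-0.8660i]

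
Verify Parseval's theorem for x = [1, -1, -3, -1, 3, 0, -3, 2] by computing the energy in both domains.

Time domain:
Σ|x[n]|² = |1|² + |-1|² + |-3|² + |-1|² + |3|² + |0|² + |-3|² + |2|² = 34.0000

Frequency domain:
(1/8)Σ|X[k]|² = (1/8)(|-2|² + |-0.5858+2.8284i|² + |10+2i|² + |-3.4142+2.8284i|² + |-2|² + |-3.4142-2.8284i|² + |10-2i|² + |-0.5858-2.8284i|²) = (1/8)·272.0000 = 34.0000

Both sides agree, confirming Parseval's theorem.

Σ|x[n]|² = (1/N)Σ|X[k]|² = 34.0000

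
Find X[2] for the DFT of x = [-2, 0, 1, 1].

X[2] = Σ(n=0 to 3) x[n] · ω_4^(2n) where ω_4 = e^(-2πi/4)
= (-2)·ω_4^0 + (0)·ω_4^2 + (1)·ω_4^4 + (1)·ω_4^6

X[2] = -2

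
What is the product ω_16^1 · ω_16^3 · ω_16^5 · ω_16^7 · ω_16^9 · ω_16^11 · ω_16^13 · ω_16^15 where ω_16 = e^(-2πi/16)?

The primitive 16th roots of unity are ω_16^k for k coprime to 16: k ∈ {1, 3, 5, 7, 9, 11, 13, 15}
Their product equals the constant term of the cyclotomic polynomial Φ_16(x) up to sign.
For n ≥ 3, the product of all primitive nth roots of unity is 1. (For n=1 it is 1; for n=2 it is -1.)

1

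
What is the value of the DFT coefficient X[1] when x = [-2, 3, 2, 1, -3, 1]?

X[1] = Σ(n=0 to 5) x[n] · ω_6^(1n) where ω_6 = e^(-2πi/6)
= (-2)·ω_6^0 + (3)·ω_6^1 + (2)·ω_6^2 + (1)·ω_6^3 + (-3)·ω_6^4 + (1)·ω_6^5

X[1] = -0.5000-6.0622i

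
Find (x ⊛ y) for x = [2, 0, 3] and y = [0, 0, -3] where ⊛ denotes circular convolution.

(x ⊛ y)[n] = Σ(m=0 to 2) x[m] · y[(n-m) mod 3]

Computing each output sample:
(x ⊛ y)[0] = 0
(x ⊛ y)[1] = -9
(x ⊛ y)[2] = -6

x ⊛ y = [0, -9, -6]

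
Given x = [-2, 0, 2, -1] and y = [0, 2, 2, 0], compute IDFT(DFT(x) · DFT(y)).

(x ⊛ y)[n] = Σ(m=0 to 3) x[m] · y[(n-m) mod 4]

Computing each output sample:
(x ⊛ y)[0] = 2
(x ⊛ y)[1] = -6
(x ⊛ y)[2] = -4
(x ⊛ y)[3] = 4

x ⊛ y = [2, -6, -4, 4]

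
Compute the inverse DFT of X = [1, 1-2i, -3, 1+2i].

x[n] = (1/4) Σ(k=0 to 3) X[k] · e^(2πikn/4)

Computing each x[n]:
x[0] = 0
x[1] = 2
x[2] = -1
x[3] = 0

x = [0, 2, -1, 0]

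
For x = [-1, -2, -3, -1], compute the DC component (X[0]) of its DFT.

X[0] = Σ(n=0 to 3) x[n] · ω_4^0 = Σ x[n]
= (-1) + (-2) + (-3) + (-1)

X[0] = -7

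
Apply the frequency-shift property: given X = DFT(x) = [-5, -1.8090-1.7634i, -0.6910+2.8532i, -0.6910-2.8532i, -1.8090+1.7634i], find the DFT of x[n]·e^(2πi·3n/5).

Modulation property: DFT(ω_5^(-3n)·x[n]) = X[(k-3) mod 5], so circularly shift X by 3 positions.

X[k-3] = [-0.6910+2.8532i, -0.6910-2.8532i, -1.8090+1.7634i, -5, -1.8090-1.7634i]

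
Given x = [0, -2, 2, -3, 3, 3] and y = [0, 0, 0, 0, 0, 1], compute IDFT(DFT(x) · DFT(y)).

(x ⊛ y)[n] = Σ(m=0 to 5) x[m] · y[(n-m) mod 6]

Computing each output sample:
(x ⊛ y)[0] = -2
(x ⊛ y)[1] = 2
(x ⊛ y)[2] = -3
(x ⊛ y)[3] = 3
(x ⊛ y)[4] = 3
(x ⊛ y)[5] = 0

x ⊛ y = [-2, 2, -3, 3, 3, 0]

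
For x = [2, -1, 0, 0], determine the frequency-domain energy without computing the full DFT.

Parseval: Σ|x[n]|² = (1/N)Σ|X[k]|², so Σ|X[k]|² = N·Σ|x[n]|² = 4·5.0000

Σ|X[k]|² = N·Σ|x[n]|² = 4·5.0000 = 20.0000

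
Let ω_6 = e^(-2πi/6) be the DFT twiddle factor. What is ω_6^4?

ω_6^4 = e^(-2πi·4/6)
= cos(-2π·4/6) + i·sin(-2π·4/6)
= cos(-8π/6) + i·sin(-8π/6)

ω_6^4 = cos(-8π/6) + i·sin(-8π/6) = -0.5000+0.8660i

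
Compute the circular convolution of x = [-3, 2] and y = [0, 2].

(x ⊛ y)[n] = Σ(m=0 to 1) x[m] · y[(n-m) mod 2]

Computing each output sample:
(x ⊛ y)[0] = 4
(x ⊛ y)[1] = -6

x ⊛ y = [4, -6]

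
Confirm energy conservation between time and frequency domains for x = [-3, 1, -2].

Time domain:
Σ|x[n]|² = |-3|² + |1|² + |-2|² = 14.0000

Frequency domain:
(1/3)Σ|X[k]|² = (1/3)(|-4|² + |-2.5000-2.5981i|² + |-2.5000+2.5981i|²) = (1/3)·42.0000 = 14.0000

Both sides agree, confirming Parseval's theorem.

Σ|x[n]|² = (1/N)Σ|X[k]|² = 14.0000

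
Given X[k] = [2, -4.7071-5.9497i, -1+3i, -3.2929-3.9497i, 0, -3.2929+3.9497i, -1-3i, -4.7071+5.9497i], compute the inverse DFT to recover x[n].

x[n] = (1/8) Σ(k=0 to 7) X[k] · e^(2πikn/8)

Computing each x[n]:
x[0] = -2
x[1] = 1
x[2] = 1
x[3] = 3
x[4] = 2
x[5] = -2
x[6] = 0
x[7] = -1

x = [-2, 1, 1, 3, 2, -2, 0, -1]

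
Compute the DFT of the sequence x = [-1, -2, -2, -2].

X[k] = Σ(n=0 to 3) x[n] · ω_4^(nk)
where ω_4 = e^(-2πi/4)

Computing each X[k]:
X[0] = -7
X[1] = 1
X[2] = 1
X[3] = 1

X = [-7, 1, 1, 1]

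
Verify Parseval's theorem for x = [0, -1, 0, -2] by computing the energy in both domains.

Time domain:
Σ|x[n]|² = |0|² + |-1|² + |0|² + |-2|² = 5.0000

Frequency domain:
(1/4)Σ|X[k]|² = (1/4)(|-3|² + |-1i|² + |3|² + |1i|²) = (1/4)·20.0000 = 5.0000

Both sides agree, confirming Parseval's theorem.

Σ|x[n]|² = (1/N)Σ|X[k]|² = 5.0000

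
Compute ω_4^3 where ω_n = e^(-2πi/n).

ω_4^3 = e^(-2πi·3/4)
= cos(-2π·3/4) + i·sin(-2π·3/4)
= cos(-6π/4) + i·sin(-6π/4)

ω_4^3 = cos(-6π/4) + i·sin(-6π/4) = 1i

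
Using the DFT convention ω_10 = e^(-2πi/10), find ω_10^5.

ω_10^5 = e^(-2πi·5/10)
= cos(-2π·5/10) + i·sin(-2π·5/10)
= cos(-10π/10) + i·sin(-10π/10)

ω_10^5 = cos(-10π/10) + i·sin(-10π/10) = -1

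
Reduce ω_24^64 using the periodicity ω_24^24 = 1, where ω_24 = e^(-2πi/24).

Since ω_24^24 = 1, powers reduce modulo 24.
64 mod 24 = 16
So ω_24^64 = ω_24^16 = e^(-2πi·16/24)

ω_24^64 = ω_24^16 = -0.5000+0.8660i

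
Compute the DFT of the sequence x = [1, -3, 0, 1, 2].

X[k] = Σ(n=0 to 4) x[n] · ω_5^(nk)
where ω_5 = e^(-2πi/5)

Computing each X[k]:
X[0] = 1
X[1] = -0.1180+5.3431i
X[2] = 2.1180+1.9879i
X[3] = 2.1180-1.9879i
X[4] = -0.1180-5.3431i

X = [1, -0.1180+5.3431i, 2.1180+1.9879i, 2.1180-1.9879i, -0.1180-5.3431i]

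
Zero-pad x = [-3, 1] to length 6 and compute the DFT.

Original 2-point DFT: [-2, -4]
Zero-padded 6-point DFT provides frequency interpolation.

DFT_6([x, 0, ...]) = [-2, -2.5000-0.8660i, -3.5000-0.8660i, -4, -3.5000+0.8660i, -2.5000+0.8660i]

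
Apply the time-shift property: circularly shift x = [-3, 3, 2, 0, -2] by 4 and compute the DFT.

Time shift by 4: X_shifted[k] = ω_5^(4k) · X[k]
Shifted x = [3, 2, 0, -2, -3]

DFT(x[n-4]) = [0, 4.3090-5.9309i, 3.1910-1.0368i, 3.1910+1.0368i, 4.3090+5.9309i]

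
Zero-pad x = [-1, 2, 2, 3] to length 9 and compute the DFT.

Original 4-point DFT: [6, -3+1i, -4, -3-1i]
Zero-padded 9-point DFT provides frequency interpolation.

DFT_9([x, 0, ...]) = [6, -0.6206-5.8533i, -4.0321-0.0556i, 0, -2.8473-1.9965i, -2.8473+1.9965i, 0, -4.0321+0.0556i, -0.6206+5.8533i]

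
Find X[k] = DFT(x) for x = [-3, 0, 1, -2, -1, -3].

X[k] = Σ(n=0 to 5) x[n] · ω_6^(nk)
where ω_6 = e^(-2πi/6)

Computing each X[k]:
X[0] = -8
X[1] = -2.5000-4.3301i
X[2] = -3.5000-0.8660i
X[3] = 2
X[4] = -3.5000+0.8660i
X[5] = -2.5000+4.3301i

X = [-8, -2.5000-4.3301i, -3.5000-0.8660i, 2, -3.5000+0.8660i, -2.5000+4.3301i]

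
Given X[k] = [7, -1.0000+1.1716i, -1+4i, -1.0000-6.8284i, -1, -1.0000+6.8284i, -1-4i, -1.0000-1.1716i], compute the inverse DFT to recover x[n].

x[n] = (1/8) Σ(k=0 to 7) X[k] · e^(2πikn/8)

Computing each x[n]:
x[0] = 0
x[1] = 1
x[2] = -1
x[3] = 3
x[4] = 1
x[5] = -1
x[6] = 3
x[7] = 1

x = [0, 1, -1, 3, 1, -1, 3, 1]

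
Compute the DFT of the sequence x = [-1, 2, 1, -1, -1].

X[k] = Σ(n=0 to 4) x[n] · ω_5^(nk)
where ω_5 = e^(-2πi/5)

Computing each X[k]:
X[0] = 0
X[1] = -0.6910-4.0287i
X[2] = -1.8090+0.1388i
X[3] = -1.8090-0.1388i
X[4] = -0.6910+4.0287i

X = [0, -0.6910-4.0287i, -1.8090+0.1388i, -1.8090-0.1388i, -0.6910+4.0287i]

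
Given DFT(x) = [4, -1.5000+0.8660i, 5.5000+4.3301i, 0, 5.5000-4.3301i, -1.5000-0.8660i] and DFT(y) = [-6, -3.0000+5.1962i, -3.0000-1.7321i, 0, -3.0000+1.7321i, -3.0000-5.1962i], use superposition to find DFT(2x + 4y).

By linearity: DFT(2x + 4y) = 2·DFT(x) + 4·DFT(y)
= 2·[4, -1.5000+0.8660i, 5.5000+4.3301i, 0, 5.5000-4.3301i, -1.5000-0.8660i] + 4·[-6, -3.0000+5.1962i, -3.0000-1.7321i, 0, -3.0000+1.7321i, -3.0000-5.1962i]

Computing element-wise:
Z[0] = 2·(4) + 4·(-6) = -16
Z[1] = 2·(-1.5000+0.8660i) + 4·(-3.0000+5.1962i) = -15.0000+22.5168i
Z[2] = 2·(5.5000+4.3301i) + 4·(-3.0000-1.7321i) = -1.0000+1.7318i
Z[3] = 2·(0) + 4·(0) = 0
Z[4] = 2·(5.5000-4.3301i) + 4·(-3.0000+1.7321i) = -1.0000-1.7318i
Z[5] = 2·(-1.5000-0.8660i) + 4·(-3.0000-5.1962i) = -15.0000-22.5168i

DFT(2x + 4y) = 2·X + 4·Y = [-16, -15.0000+22.5168i, -1.0000+1.7318i, 0, -1.0000-1.7318i, -15.0000-22.5168i]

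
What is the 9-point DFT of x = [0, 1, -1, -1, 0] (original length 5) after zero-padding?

Original 5-point DFT: [-1, 1.9271-0.9511i, -1.4271-0.5878i, -1.4271+0.5878i, 1.9271+0.9511i]
Zero-padded 9-point DFT provides frequency interpolation.

DFT_9([x, 0, ...]) = [-1, 1.0924+1.2080i, 1.6133-1.5088i, -1.0000-1.7321i, -1.2057-0.1188i, -1.2057+0.1188i, -1.0000+1.7321i, 1.6133+1.5088i, 1.0924-1.2080i]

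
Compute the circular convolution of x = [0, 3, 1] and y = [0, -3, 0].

(x ⊛ y)[n] = Σ(m=0 to 2) x[m] · y[(n-m) mod 3]

Computing each output sample:
(x ⊛ y)[0] = -3
(x ⊛ y)[1] = 0
(x ⊛ y)[2] = -9

x ⊛ y = [-3, 0, -9]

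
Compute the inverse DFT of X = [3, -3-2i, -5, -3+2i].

x[n] = (1/4) Σ(k=0 to 3) X[k] · e^(2πikn/4)

Computing each x[n]:
x[0] = -2
x[1] = 3
x[2] = 1
x[3] = 1

x = [-2, 3, 1, 1]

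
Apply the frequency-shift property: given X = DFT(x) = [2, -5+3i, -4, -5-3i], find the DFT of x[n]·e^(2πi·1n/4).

Modulation property: DFT(ω_4^(-1n)·x[n]) = X[(k-1) mod 4], so circularly shift X by 1 positions.

X[k-1] = [-5-3i, 2, -5+3i, -4]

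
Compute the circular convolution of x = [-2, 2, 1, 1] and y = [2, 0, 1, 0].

(x ⊛ y)[n] = Σ(m=0 to 3) x[m] · y[(n-m) mod 4]

Computing each output sample:
(x ⊛ y)[0] = -3
(x ⊛ y)[1] = 5
(x ⊛ y)[2] = 0
(x ⊛ y)[3] = 4

x ⊛ y = [-3, 5, 0, 4]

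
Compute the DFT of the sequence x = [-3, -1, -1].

X[k] = Σ(n=0 to 2) x[n] · ω_3^(nk)
where ω_3 = e^(-2πi/3)

Computing each X[k]:
X[0] = -5
X[1] = -2
X[2] = -2

X = [-5, -2, -2]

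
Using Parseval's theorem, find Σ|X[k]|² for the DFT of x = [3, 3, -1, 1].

Parseval: Σ|x[n]|² = (1/N)Σ|X[k]|², so Σ|X[k]|² = N·Σ|x[n]|² = 4·20.0000

Σ|X[k]|² = N·Σ|x[n]|² = 4·20.0000 = 80.0000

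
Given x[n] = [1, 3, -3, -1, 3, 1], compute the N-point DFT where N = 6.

X[k] = Σ(n=0 to 5) x[n] · ω_6^(nk)
where ω_6 = e^(-2πi/6)

Computing each X[k]:
X[0] = 4
X[1] = 4.0000+3.4641i
X[2] = -2.0000-6.9282i
X[3] = -2
X[4] = -2.0000+6.9282i
X[5] = 4.0000-3.4641i

X = [4, 4.0000+3.4641i, -2.0000-6.9282i, -2, -2.0000+6.9282i, 4.0000-3.4641i]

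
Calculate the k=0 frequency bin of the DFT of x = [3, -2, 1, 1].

X[0] = Σ(n=0 to 3) x[n] · ω_4^0 = Σ x[n]
= (3) + (-2) + (1) + (1)

X[0] = 3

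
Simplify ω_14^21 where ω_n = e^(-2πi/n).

Since ω_14^14 = 1, powers reduce modulo 14.
21 mod 14 = 7
So ω_14^21 = ω_14^7 = e^(-2πi·7/14)

ω_14^21 = ω_14^7 = -1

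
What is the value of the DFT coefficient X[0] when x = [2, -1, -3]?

X[0] = Σ(n=0 to 2) x[n] · ω_3^0 = Σ x[n]
= (2) + (-1) + (-3)

X[0] = -2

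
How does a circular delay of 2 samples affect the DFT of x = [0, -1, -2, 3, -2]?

Time shift by 2: X_shifted[k] = ω_5^(2k) · X[k]
Shifted x = [3, -2, 0, -1, -2]

DFT(x[n-2]) = [-2, 2.5729-0.5878i, 5.9271+0.9511i, 5.9271-0.9511i, 2.5729+0.5878i]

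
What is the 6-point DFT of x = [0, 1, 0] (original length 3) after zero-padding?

Original 3-point DFT: [1, -0.5000-0.8660i, -0.5000+0.8660i]
Zero-padded 6-point DFT provides frequency interpolation.

DFT_6([x, 0, ...]) = [1, 0.5000-0.8660i, -0.5000-0.8660i, -1, -0.5000+0.8660i, 0.5000+0.8660i]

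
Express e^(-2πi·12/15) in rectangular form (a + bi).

ω_15^12 = e^(-2πi·12/15)
= cos(-2π·12/15) + i·sin(-2π·12/15)
= cos(-24π/15) + i·sin(-24π/15)

ω_15^12 = cos(-24π/15) + i·sin(-24π/15) = 0.3090+0.9511i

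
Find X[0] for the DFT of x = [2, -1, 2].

X[0] = Σ(n=0 to 2) x[n] · ω_3^0 = Σ x[n]
= (2) + (-1) + (2)

X[0] = 3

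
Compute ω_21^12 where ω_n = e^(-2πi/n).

ω_21^12 = e^(-2πi·12/21)
= cos(-2π·12/21) + i·sin(-2π·12/21)
= cos(-24π/21) + i·sin(-24π/21)

ω_21^12 = cos(-24π/21) + i·sin(-24π/21) = -0.9010+0.4339i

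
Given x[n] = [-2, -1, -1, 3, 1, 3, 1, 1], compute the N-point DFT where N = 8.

X[k] = Σ(n=0 to 7) x[n] · ω_8^(nk)
where ω_8 = e^(-2πi/8)

Computing each X[k]:
X[0] = 5
X[1] = -7.2426+3.4142i
X[2] = -1+2i
X[3] = 1.2426-0.5858i
X[4] = -7
X[5] = 1.2426+0.5858i
X[6] = -1-2i
X[7] = -7.2426-3.4142i

X = [5, -7.2426+3.4142i, -1+2i, 1.2426-0.5858i, -7, 1.2426+0.5858i, -1-2i, -7.2426-3.4142i]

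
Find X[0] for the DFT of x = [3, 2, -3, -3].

X[0] = Σ(n=0 to 3) x[n] · ω_4^0 = Σ x[n]
= (3) + (2) + (-3) + (-3)

X[0] = -1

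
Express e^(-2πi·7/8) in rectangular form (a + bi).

ω_8^7 = e^(-2πi·7/8)
= cos(-2π·7/8) + i·sin(-2π·7/8)
= cos(-14π/8) + i·sin(-14π/8)

ω_8^7 = cos(-14π/8) + i·sin(-14π/8) = 0.7071+0.7071i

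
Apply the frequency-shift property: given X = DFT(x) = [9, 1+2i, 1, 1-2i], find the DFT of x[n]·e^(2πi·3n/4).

Modulation property: DFT(ω_4^(-3n)·x[n]) = X[(k-3) mod 4], so circularly shift X by 3 positions.

X[k-3] = [1+2i, 1, 1-2i, 9]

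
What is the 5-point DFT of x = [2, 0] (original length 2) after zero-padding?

Original 2-point DFT: [2, 2]
Zero-padded 5-point DFT provides frequency interpolation.

DFT_5([x, 0, ...]) = [2, 2, 2, 2, 2]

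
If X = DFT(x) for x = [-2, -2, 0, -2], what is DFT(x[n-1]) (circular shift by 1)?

Time shift by 1: X_shifted[k] = ω_4^(1k) · X[k]
Shifted x = [-2, -2, -2, 0]

DFT(x[n-1]) = [-6, 2i, -2, -2i]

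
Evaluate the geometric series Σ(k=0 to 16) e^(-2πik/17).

Sum of all nth roots of unity equals 0 for n > 1 (geometric series with r ≠ 1).

0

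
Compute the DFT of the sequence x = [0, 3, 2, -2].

X[k] = Σ(n=0 to 3) x[n] · ω_4^(nk)
where ω_4 = e^(-2πi/4)

Computing each X[k]:
X[0] = 3
X[1] = -2-5i
X[2] = 1
X[3] = -2+5i

X = [3, -2-5i, 1, -2+5i]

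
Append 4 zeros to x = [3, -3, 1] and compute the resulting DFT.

Original 3-point DFT: [1, 4.0000+3.4641i, 4.0000-3.4641i]
Zero-padded 7-point DFT provides frequency interpolation.

DFT_7([x, 0, ...]) = [1, 0.9070+1.3706i, 2.7666+3.3587i, 6.3264+2.0835i, 6.3264-2.0835i, 2.7666-3.3587i, 0.9070-1.3706i]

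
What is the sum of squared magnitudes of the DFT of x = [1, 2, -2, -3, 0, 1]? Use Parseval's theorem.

Parseval: Σ|x[n]|² = (1/N)Σ|X[k]|², so Σ|X[k]|² = N·Σ|x[n]|² = 6·19.0000

Σ|X[k]|² = N·Σ|x[n]|² = 6·19.0000 = 114.0000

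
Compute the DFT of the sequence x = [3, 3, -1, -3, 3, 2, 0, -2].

X[k] = Σ(n=0 to 7) x[n] · ω_8^(nk)
where ω_8 = e^(-2πi/8)

Computing each X[k]:
X[0] = 5
X[1] = 1.4142+1.0000i
X[2] = 7-10i
X[3] = -1.4142-1.0000i
X[4] = 5
X[5] = -1.4142+1.0000i
X[6] = 7+10i
X[7] = 1.4142-1.0000i

X = [5, 1.4142+1.0000i, 7-10i, -1.4142-1.0000i, 5, -1.4142+1.0000i, 7+10i, 1.4142-1.0000i]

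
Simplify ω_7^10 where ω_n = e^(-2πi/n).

Since ω_7^7 = 1, powers reduce modulo 7.
10 mod 7 = 3
So ω_7^10 = ω_7^3 = e^(-2πi·3/7)

ω_7^10 = ω_7^3 = -0.9010-0.4339i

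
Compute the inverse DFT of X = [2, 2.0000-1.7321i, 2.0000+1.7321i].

x[n] = (1/3) Σ(k=0 to 2) X[k] · e^(2πikn/3)

Computing each x[n]:
x[0] = 2
x[1] = 1
x[2] = -1

x = [2, 1, -1]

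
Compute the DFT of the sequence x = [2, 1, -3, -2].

X[k] = Σ(n=0 to 3) x[n] · ω_4^(nk)
where ω_4 = e^(-2πi/4)

Computing each X[k]:
X[0] = -2
X[1] = 5-3i
X[2] = 0
X[3] = 5+3i

X = [-2, 5-3i, 0, 5+3i]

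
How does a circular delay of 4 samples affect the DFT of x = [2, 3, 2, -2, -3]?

Time shift by 4: X_shifted[k] = ω_5^(4k) · X[k]
Shifted x = [3, 2, -2, -3, 2]

DFT(x[n-4]) = [2, 8.2812-0.5878i, -1.7812+0.9511i, -1.7812-0.9511i, 8.2812+0.5878i]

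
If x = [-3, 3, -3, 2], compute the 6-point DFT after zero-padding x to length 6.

Original 4-point DFT: [-1, -1i, -11, 1i]
Zero-padded 6-point DFT provides frequency interpolation.

DFT_6([x, 0, ...]) = [-1, -2, -1.0000-5.1962i, -11, -1.0000+5.1962i, -2]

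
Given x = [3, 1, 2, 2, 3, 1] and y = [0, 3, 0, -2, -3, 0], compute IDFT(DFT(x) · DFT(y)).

(x ⊛ y)[n] = Σ(m=0 to 5) x[m] · y[(n-m) mod 6]

Computing each output sample:
(x ⊛ y)[0] = -7
(x ⊛ y)[1] = -3
(x ⊛ y)[2] = -8
(x ⊛ y)[3] = -3
(x ⊛ y)[4] = -5
(x ⊛ y)[5] = 2

x ⊛ y = [-7, -3, -8, -3, -5, 2]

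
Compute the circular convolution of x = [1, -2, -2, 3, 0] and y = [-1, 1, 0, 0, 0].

(x ⊛ y)[n] = Σ(m=0 to 4) x[m] · y[(n-m) mod 5]

Computing each output sample:
(x ⊛ y)[0] = -1
(x ⊛ y)[1] = 3
(x ⊛ y)[2] = 0
(x ⊛ y)[3] = -5
(x ⊛ y)[4] = 3

x ⊛ y = [-1, 3, 0, -5, 3]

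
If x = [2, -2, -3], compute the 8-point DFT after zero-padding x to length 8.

Original 3-point DFT: [-3, 4.5000-0.8660i, 4.5000+0.8660i]
Zero-padded 8-point DFT provides frequency interpolation.

DFT_8([x, 0, ...]) = [-3, 0.5858+4.4142i, 5+2i, 3.4142-1.5858i, 1, 3.4142+1.5858i, 5-2i, 0.5858-4.4142i]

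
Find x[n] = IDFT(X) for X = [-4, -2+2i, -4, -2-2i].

x[n] = (1/4) Σ(k=0 to 3) X[k] · e^(2πikn/4)

Computing each x[n]:
x[0] = -3
x[1] = -1
x[2] = -1
x[3] = 1

x = [-3, -1, -1, 1]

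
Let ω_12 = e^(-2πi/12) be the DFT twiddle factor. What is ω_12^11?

ω_12^11 = e^(-2πi·11/12)
= cos(-2π·11/12) + i·sin(-2π·11/12)
= cos(-22π/12) + i·sin(-22π/12)

ω_12^11 = cos(-22π/12) + i·sin(-22π/12) = 0.8660+0.5000i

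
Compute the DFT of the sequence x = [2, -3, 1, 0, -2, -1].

X[k] = Σ(n=0 to 5) x[n] · ω_6^(nk)
where ω_6 = e^(-2πi/6)

Computing each X[k]:
X[0] = -3
X[1] = 0.5000-0.8660i
X[2] = 4.5000+4.3301i
X[3] = 5
X[4] = 4.5000-4.3301i
X[5] = 0.5000+0.8660i

X = [-3, 0.5000-0.8660i, 4.5000+4.3301i, 5, 4.5000-4.3301i, 0.5000+0.8660i]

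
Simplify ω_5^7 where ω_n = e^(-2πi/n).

Since ω_5^5 = 1, powers reduce modulo 5.
7 mod 5 = 2
So ω_5^7 = ω_5^2 = e^(-2πi·2/5)

ω_5^7 = ω_5^2 = -0.8090-0.5878i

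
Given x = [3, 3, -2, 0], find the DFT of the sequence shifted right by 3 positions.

Time shift by 3: X_shifted[k] = ω_4^(3k) · X[k]
Shifted x = [3, -2, 0, 3]

DFT(x[n-3]) = [4, 3+5i, 2, 3-5i]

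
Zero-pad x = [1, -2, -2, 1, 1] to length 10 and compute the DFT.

Original 5-point DFT: [-1, 1.5000+4.6165i, 1.5000-1.0898i, 1.5000+1.0898i, 1.5000-4.6165i]
Zero-padded 10-point DFT provides frequency interpolation.

DFT_10([x, 0, ...]) = [-1, -2.3541+1.5388i, 1.5000+4.6165i, 4.3541+0.3633i, 1.5000-1.0898i, 1, 1.5000+1.0898i, 4.3541-0.3633i, 1.5000-4.6165i, -2.3541-1.5388i]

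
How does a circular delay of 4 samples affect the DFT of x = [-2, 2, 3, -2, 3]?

Time shift by 4: X_shifted[k] = ω_5^(4k) · X[k]
Shifted x = [2, 3, -2, 3, -2]

DFT(x[n-4]) = [4, 1.5000-1.8164i, 1.5000-7.6942i, 1.5000+7.6942i, 1.5000+1.8164i]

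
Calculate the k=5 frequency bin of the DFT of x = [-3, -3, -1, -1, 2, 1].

X[5] = Σ(n=0 to 5) x[n] · ω_6^(5n) where ω_6 = e^(-2πi/6)
= (-3)·ω_6^0 + (-3)·ω_6^5 + (-1)·ω_6^10 + (-1)·ω_6^15 + (2)·ω_6^20 + (1)·ω_6^25

X[5] = -3.5000-6.0622i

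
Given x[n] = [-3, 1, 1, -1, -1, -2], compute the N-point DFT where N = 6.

X[k] = Σ(n=0 to 5) x[n] · ω_6^(nk)
where ω_6 = e^(-2πi/6)

Computing each X[k]:
X[0] = -5
X[1] = -2.5000-4.3301i
X[2] = -3.5000-0.8660i
X[3] = -1
X[4] = -3.5000+0.8660i
X[5] = -2.5000+4.3301i

X = [-5, -2.5000-4.3301i, -3.5000-0.8660i, -1, -3.5000+0.8660i, -2.5000+4.3301i]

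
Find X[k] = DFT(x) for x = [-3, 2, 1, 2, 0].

X[k] = Σ(n=0 to 4) x[n] · ω_5^(nk)
where ω_5 = e^(-2πi/5)

Computing each X[k]:
X[0] = 2
X[1] = -4.8090-1.3143i
X[2] = -3.6910-2.1266i
X[3] = -3.6910+2.1266i
X[4] = -4.8090+1.3143i

X = [2, -4.8090-1.3143i, -3.6910-2.1266i, -3.6910+2.1266i, -4.8090+1.3143i]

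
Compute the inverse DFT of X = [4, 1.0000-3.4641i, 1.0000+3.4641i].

x[n] = (1/3) Σ(k=0 to 2) X[k] · e^(2πikn/3)

Computing each x[n]:
x[0] = 2
x[1] = 3
x[2] = -1

x = [2, 3, -1]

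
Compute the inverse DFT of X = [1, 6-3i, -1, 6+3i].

x[n] = (1/4) Σ(k=0 to 3) X[k] · e^(2πikn/4)

Computing each x[n]:
x[0] = 3
x[1] = 2
x[2] = -3
x[3] = -1

x = [3, 2, -3, -1]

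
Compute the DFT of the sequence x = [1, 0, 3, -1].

X[k] = Σ(n=0 to 3) x[n] · ω_4^(nk)
where ω_4 = e^(-2πi/4)

Computing each X[k]:
X[0] = 3
X[1] = -2-1i
X[2] = 5
X[3] = -2+1i

X = [3, -2-1i, 5, -2+1i]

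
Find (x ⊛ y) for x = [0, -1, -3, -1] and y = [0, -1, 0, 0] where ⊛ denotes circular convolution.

(x ⊛ y)[n] = Σ(m=0 to 3) x[m] · y[(n-m) mod 4]

Computing each output sample:
(x ⊛ y)[0] = 1
(x ⊛ y)[1] = 0
(x ⊛ y)[2] = 1
(x ⊛ y)[3] = 3

x ⊛ y = [1, 0, 1, 3]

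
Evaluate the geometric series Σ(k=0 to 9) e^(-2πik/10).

Sum of all nth roots of unity equals 0 for n > 1 (geometric series with r ≠ 1).

0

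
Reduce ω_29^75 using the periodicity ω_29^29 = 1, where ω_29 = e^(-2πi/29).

Since ω_29^29 = 1, powers reduce modulo 29.
75 mod 29 = 17
So ω_29^75 = ω_29^17 = e^(-2πi·17/29)

ω_29^75 = ω_29^17 = -0.8569+0.5156i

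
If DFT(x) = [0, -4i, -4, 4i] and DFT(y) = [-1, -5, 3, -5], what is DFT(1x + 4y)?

By linearity: DFT(1x + 4y) = 1·DFT(x) + 4·DFT(y)
= 1·[0, -4i, -4, 4i] + 4·[-1, -5, 3, -5]

Computing element-wise:
Z[0] = 1·(0) + 4·(-1) = -4
Z[1] = 1·(-4i) + 4·(-5) = -20-4i
Z[2] = 1·(-4) + 4·(3) = 8
Z[3] = 1·(4i) + 4·(-5) = -20+4i

DFT(1x + 4y) = 1·X + 4·Y = [-4, -20-4i, 8, -20+4i]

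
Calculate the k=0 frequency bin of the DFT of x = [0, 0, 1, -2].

X[0] = Σ(n=0 to 3) x[n] · ω_4^0 = Σ x[n]
= (0) + (0) + (1) + (-2)

X[0] = -1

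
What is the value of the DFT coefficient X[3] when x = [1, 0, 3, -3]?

X[3] = Σ(n=0 to 3) x[n] · ω_4^(3n) where ω_4 = e^(-2πi/4)
= (1)·ω_4^0 + (0)·ω_4^3 + (3)·ω_4^6 + (-3)·ω_4^9

X[3] = -2+3i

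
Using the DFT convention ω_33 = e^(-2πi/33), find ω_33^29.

ω_33^29 = e^(-2πi·29/33)
= cos(-2π·29/33) + i·sin(-2π·29/33)
= cos(-58π/33) + i·sin(-58π/33)

ω_33^29 = cos(-58π/33) + i·sin(-58π/33) = 0.7237+0.6901i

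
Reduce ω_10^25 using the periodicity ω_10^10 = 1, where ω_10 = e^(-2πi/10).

Since ω_10^10 = 1, powers reduce modulo 10.
25 mod 10 = 5
So ω_10^25 = ω_10^5 = e^(-2πi·5/10)

ω_10^25 = ω_10^5 = -1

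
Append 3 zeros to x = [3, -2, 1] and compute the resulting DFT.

Original 3-point DFT: [2, 3.5000+2.5981i, 3.5000-2.5981i]
Zero-padded 6-point DFT provides frequency interpolation.

DFT_6([x, 0, ...]) = [2, 1.5000+0.8660i, 3.5000+2.5981i, 6, 3.5000-2.5981i, 1.5000-0.8660i]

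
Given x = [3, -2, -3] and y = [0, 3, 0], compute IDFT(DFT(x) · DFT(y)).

(x ⊛ y)[n] = Σ(m=0 to 2) x[m] · y[(n-m) mod 3]

Computing each output sample:
(x ⊛ y)[0] = -9
(x ⊛ y)[1] = 9
(x ⊛ y)[2] = -6

x ⊛ y = [-9, 9, -6]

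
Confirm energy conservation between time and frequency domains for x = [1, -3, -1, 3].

Time domain:
Σ|x[n]|² = |1|² + |-3|² + |-1|² + |3|² = 20.0000

Frequency domain:
(1/4)Σ|X[k]|² = (1/4)(|0|² + |2+6i|² + |0|² + |2-6i|²) = (1/4)·80.0000 = 20.0000

Both sides agree, confirming Parseval's theorem.

Σ|x[n]|² = (1/N)Σ|X[k]|² = 20.0000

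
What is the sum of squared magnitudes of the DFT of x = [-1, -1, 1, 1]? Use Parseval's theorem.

Parseval: Σ|x[n]|² = (1/N)Σ|X[k]|², so Σ|X[k]|² = N·Σ|x[n]|² = 4·4.0000

Σ|X[k]|² = N·Σ|x[n]|² = 4·4.0000 = 16.0000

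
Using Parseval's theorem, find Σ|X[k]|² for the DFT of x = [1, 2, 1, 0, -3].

Parseval: Σ|x[n]|² = (1/N)Σ|X[k]|², so Σ|X[k]|² = N·Σ|x[n]|² = 5·15.0000

Σ|X[k]|² = N·Σ|x[n]|² = 5·15.0000 = 75.0000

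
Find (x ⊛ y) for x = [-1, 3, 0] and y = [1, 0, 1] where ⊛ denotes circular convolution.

(x ⊛ y)[n] = Σ(m=0 to 2) x[m] · y[(n-m) mod 3]

Computing each output sample:
(x ⊛ y)[0] = 2
(x ⊛ y)[1] = 3
(x ⊛ y)[2] = -1

x ⊛ y = [2, 3, -1]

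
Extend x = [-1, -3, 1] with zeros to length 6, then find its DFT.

Original 3-point DFT: [-3, 3.4641i, -3.4641i]
Zero-padded 6-point DFT provides frequency interpolation.

DFT_6([x, 0, ...]) = [-3, -3.0000+1.7321i, 3.4641i, 3, -3.4641i, -3.0000-1.7321i]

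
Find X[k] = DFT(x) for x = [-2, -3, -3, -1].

X[k] = Σ(n=0 to 3) x[n] · ω_4^(nk)
where ω_4 = e^(-2πi/4)

Computing each X[k]:
X[0] = -9
X[1] = 1+2i
X[2] = -1
X[3] = 1-2i

X = [-9, 1+2i, -1, 1-2i]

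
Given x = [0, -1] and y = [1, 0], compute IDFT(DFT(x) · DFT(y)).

(x ⊛ y)[n] = Σ(m=0 to 1) x[m] · y[(n-m) mod 2]

Computing each output sample:
(x ⊛ y)[0] = 0
(x ⊛ y)[1] = -1

x ⊛ y = [0, -1]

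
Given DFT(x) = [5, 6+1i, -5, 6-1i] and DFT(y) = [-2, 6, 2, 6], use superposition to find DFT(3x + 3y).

By linearity: DFT(3x + 3y) = 3·DFT(x) + 3·DFT(y)
= 3·[5, 6+1i, -5, 6-1i] + 3·[-2, 6, 2, 6]

Computing element-wise:
Z[0] = 3·(5) + 3·(-2) = 9
Z[1] = 3·(6+1i) + 3·(6) = 36+3i
Z[2] = 3·(-5) + 3·(2) = -9
Z[3] = 3·(6-1i) + 3·(6) = 36-3i

DFT(3x + 3y) = 3·X + 3·Y = [9, 36+3i, -9, 36-3i]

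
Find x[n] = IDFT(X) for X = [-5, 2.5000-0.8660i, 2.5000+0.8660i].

x[n] = (1/3) Σ(k=0 to 2) X[k] · e^(2πikn/3)

Computing each x[n]:
x[0] = 0
x[1] = -2
x[2] = -3

x = [0, -2, -3]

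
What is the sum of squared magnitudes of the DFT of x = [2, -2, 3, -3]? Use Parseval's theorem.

Parseval: Σ|x[n]|² = (1/N)Σ|X[k]|², so Σ|X[k]|² = N·Σ|x[n]|² = 4·26.0000

Σ|X[k]|² = N·Σ|x[n]|² = 4·26.0000 = 104.0000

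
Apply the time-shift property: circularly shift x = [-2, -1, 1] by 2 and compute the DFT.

Time shift by 2: X_shifted[k] = ω_3^(2k) · X[k]
Shifted x = [-1, 1, -2]

DFT(x[n-2]) = [-2, -0.5000-2.5981i, -0.5000+2.5981i]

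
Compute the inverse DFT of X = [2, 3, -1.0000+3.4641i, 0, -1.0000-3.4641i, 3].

x[n] = (1/6) Σ(k=0 to 5) X[k] · e^(2πikn/6)

Computing each x[n]:
x[0] = 1
x[1] = 0
x[2] = 1
x[3] = -1
x[4] = -1
x[5] = 2

x = [1, 0, 1, -1, -1, 2]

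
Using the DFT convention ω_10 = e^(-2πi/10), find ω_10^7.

ω_10^7 = e^(-2πi·7/10)
= cos(-2π·7/10) + i·sin(-2π·7/10)
= cos(-14π/10) + i·sin(-14π/10)

ω_10^7 = cos(-14π/10) + i·sin(-14π/10) = -0.3090+0.9511i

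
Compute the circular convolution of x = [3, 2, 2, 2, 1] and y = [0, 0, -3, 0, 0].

(x ⊛ y)[n] = Σ(m=0 to 4) x[m] · y[(n-m) mod 5]

Computing each output sample:
(x ⊛ y)[0] = -6
(x ⊛ y)[1] = -3
(x ⊛ y)[2] = -9
(x ⊛ y)[3] = -6
(x ⊛ y)[4] = -6

x ⊛ y = [-6, -3, -9, -6, -6]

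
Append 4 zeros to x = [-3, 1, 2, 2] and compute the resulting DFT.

Original 4-point DFT: [2, -5+1i, -4, -5-1i]
Zero-padded 8-point DFT provides frequency interpolation.

DFT_8([x, 0, ...]) = [2, -3.7071-4.1213i, -5+1i, -2.2929-0.1213i, -4, -2.2929+0.1213i, -5-1i, -3.7071+4.1213i]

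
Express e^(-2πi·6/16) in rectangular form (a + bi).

ω_16^6 = e^(-2πi·6/16)
= cos(-2π·6/16) + i·sin(-2π·6/16)
= cos(-12π/16) + i·sin(-12π/16)

ω_16^6 = cos(-12π/16) + i·sin(-12π/16) = -0.7071-0.7071i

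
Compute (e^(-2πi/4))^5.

Since ω_4^4 = 1, powers reduce modulo 4.
5 mod 4 = 1
So ω_4^5 = ω_4^1 = e^(-2πi·1/4)

ω_4^5 = ω_4^1 = -1i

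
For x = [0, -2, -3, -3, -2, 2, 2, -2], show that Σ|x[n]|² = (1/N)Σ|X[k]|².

Time domain:
Σ|x[n]|² = |0|² + |-2|² + |-3|² + |-3|² + |-2|² + |2|² + |2|² + |-2|² = 38.0000

Frequency domain:
(1/8)Σ|X[k]|² = (1/8)(|-8|² + |-0.1213+8.5355i|² + |-1-5i|² + |4.1213-1.4645i|² + |2|² + |4.1213+1.4645i|² + |-1+5i|² + |-0.1213-8.5355i|²) = (1/8)·304.0000 = 38.0000

Both sides agree, confirming Parseval's theorem.

Σ|x[n]|² = (1/N)Σ|X[k]|² = 38.0000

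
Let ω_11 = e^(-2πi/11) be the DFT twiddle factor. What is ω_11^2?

ω_11^2 = e^(-2πi·2/11)
= cos(-2π·2/11) + i·sin(-2π·2/11)
= cos(-4π/11) + i·sin(-4π/11)

ω_11^2 = cos(-4π/11) + i·sin(-4π/11) = 0.4154-0.9096i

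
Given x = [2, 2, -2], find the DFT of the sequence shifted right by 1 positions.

Time shift by 1: X_shifted[k] = ω_3^(1k) · X[k]
Shifted x = [-2, 2, 2]

DFT(x[n-1]) = [2, -4, -4]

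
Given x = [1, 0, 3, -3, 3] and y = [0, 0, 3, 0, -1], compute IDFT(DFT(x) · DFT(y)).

(x ⊛ y)[n] = Σ(m=0 to 4) x[m] · y[(n-m) mod 5]

Computing each output sample:
(x ⊛ y)[0] = -9
(x ⊛ y)[1] = 6
(x ⊛ y)[2] = 6
(x ⊛ y)[3] = -3
(x ⊛ y)[4] = 8

x ⊛ y = [-9, 6, 6, -3, 8]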